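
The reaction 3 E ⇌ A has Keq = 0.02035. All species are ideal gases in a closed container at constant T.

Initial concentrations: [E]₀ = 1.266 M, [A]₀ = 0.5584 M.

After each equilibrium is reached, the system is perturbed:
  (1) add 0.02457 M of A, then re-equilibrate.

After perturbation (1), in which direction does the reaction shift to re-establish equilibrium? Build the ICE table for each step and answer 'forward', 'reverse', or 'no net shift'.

Q₀ = 0.2752 vs Keq = 0.02035 ⇒ Q>K, reverse
Step 1:
                    E           A
  init          1.266      0.5584
  Δ            0.9818     -0.3273
  eq            2.248      0.2311
  solve Keq expr → x = -0.3273; check Q = 0.02035
Then add 0.02457 M of A.
Step 2:
                    E           A
  init          2.248      0.2557
  Δ           0.03797    -0.01266
  eq            2.286       0.243
  solve Keq expr → x = -0.01266; check Q = 0.02035

Direction: reverse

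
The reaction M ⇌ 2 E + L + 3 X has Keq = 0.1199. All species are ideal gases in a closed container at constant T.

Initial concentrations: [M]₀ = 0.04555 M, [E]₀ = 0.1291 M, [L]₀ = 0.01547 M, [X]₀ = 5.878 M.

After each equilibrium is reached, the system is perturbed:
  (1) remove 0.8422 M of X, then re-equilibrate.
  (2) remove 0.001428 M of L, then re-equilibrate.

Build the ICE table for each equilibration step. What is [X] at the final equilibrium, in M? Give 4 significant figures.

[X]_eq = 5.007 M

Q₀ = 1.15 vs Keq = 0.1199 ⇒ Q>K, reverse
Step 1:
                  M         E         L         X
  I         0.04555    0.1291   0.01547     5.878
  C         0.01229  -0.02457  -0.01229  -0.03686
  E         0.05784    0.1045  0.003185     5.841
  solve Keq expr → x = -0.01229; check Q = 0.1199
Then remove 0.8422 M of X.
Step 2:
                  M         E         L         X
  I         0.05784    0.1045  0.003185     4.999
  C       -0.001484  0.002967  0.001484  0.004451
  E         0.05635    0.1075  0.004668     5.003
  solve Keq expr → x = 0.001484; check Q = 0.1199
Then remove 0.001428 M of L.
Step 3:
                  M         E         L         X
  I         0.05635    0.1075   0.00324     5.003
  C       -0.001137  0.002274  0.001137  0.003412
  E         0.05521    0.1098  0.004377     5.007
  solve Keq expr → x = 0.001137; check Q = 0.1199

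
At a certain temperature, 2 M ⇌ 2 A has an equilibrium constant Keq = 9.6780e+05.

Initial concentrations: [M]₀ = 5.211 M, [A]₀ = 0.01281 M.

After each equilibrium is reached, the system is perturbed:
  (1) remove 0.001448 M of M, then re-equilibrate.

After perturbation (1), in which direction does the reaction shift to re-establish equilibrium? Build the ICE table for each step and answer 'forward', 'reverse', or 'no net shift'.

Direction: reverse

Q₀ = 6.0430e-06 vs Keq = 9.6780e+05 ⇒ Q<K, forward
Step 1:
                   M          A
  I            5.211    0.01281
  C           -5.206      5.206
  E         0.005305      5.219
  solve Keq expr → x = 2.603; check Q = 9.6780e+05
Then remove 0.001448 M of M.
Step 2:
                   M          A
  I         0.003857      5.219
  C         0.001447  -0.001447
  E         0.005303      5.217
  solve Keq expr → x = -7.2326e-04; check Q = 9.6780e+05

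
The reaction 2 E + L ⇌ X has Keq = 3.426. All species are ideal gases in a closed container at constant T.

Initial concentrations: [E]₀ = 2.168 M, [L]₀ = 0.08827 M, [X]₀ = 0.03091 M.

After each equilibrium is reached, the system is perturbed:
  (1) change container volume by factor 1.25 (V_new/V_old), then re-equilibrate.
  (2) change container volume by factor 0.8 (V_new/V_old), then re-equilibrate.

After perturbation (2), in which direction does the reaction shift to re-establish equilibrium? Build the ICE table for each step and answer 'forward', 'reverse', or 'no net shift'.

Direction: forward

Q₀ = 0.0745 vs Keq = 3.426 ⇒ Q<K, forward
Step 1:
                  E         L         X
  init        2.168   0.08827   0.03091
  Δ         -0.1604  -0.08022   0.08022
  eq          2.008  0.008048    0.1111
  solve Keq expr → x = 0.08022; check Q = 3.426
Then change container volume by factor 1.25 (V_new/V_old).
Step 2:
                  E         L         X
  init        1.606  0.006439   0.08891
  Δ         0.00637  0.003185 -0.003185
  eq          1.612  0.009624   0.08572
  solve Keq expr → x = -0.003185; check Q = 3.426
Then change container volume by factor 0.8 (V_new/V_old).
Step 3:
                  E         L         X
  init        2.016   0.01203    0.1072
  Δ       -0.007962 -0.003981  0.003981
  eq          2.008  0.008048    0.1111
  solve Keq expr → x = 0.003981; check Q = 3.426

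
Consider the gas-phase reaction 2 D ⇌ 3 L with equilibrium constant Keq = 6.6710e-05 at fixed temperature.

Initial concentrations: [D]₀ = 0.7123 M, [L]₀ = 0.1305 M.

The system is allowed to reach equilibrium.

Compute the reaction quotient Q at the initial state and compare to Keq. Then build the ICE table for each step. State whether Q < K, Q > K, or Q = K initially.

Q₀ = 0.00438 vs Keq = 6.6710e-05 ⇒ Q>K, reverse
Step 1:
                   D          L
  Initial     0.7123     0.1305
  Change     0.06416   -0.09624
  Equil       0.7765    0.03426
  solve Keq expr → x = -0.03208; check Q = 6.6710e-05

Q₀ = 0.00438; Q > K (proceeds reverse)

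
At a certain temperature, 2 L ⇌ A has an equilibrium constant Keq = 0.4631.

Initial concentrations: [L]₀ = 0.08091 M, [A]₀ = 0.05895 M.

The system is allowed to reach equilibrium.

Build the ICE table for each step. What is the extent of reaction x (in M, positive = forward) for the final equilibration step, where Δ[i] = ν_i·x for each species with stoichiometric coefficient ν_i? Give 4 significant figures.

x = -0.04532 M

Q₀ = 9.005 vs Keq = 0.4631 ⇒ Q>K, reverse
Step 1:
                    L           A
  init        0.08091     0.05895
  Δ           0.09064    -0.04532
  eq           0.1716     0.01363
  solve Keq expr → x = -0.04532; check Q = 0.4631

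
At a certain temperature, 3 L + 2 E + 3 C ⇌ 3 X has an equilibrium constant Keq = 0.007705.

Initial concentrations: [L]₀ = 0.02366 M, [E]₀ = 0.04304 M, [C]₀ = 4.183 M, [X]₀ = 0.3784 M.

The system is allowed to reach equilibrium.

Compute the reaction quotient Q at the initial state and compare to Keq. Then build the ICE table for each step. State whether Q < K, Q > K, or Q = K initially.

Q₀ = 3.0172e+04; Q > K (proceeds reverse)

Q₀ = 3.0172e+04 vs Keq = 0.007705 ⇒ Q>K, reverse
Step 1:
                  L         E         C         X
  I         0.02366   0.04304     4.183    0.3784
  C          0.2787    0.1858    0.2787   -0.2787
  E          0.3024    0.2288     4.462   0.09969
  solve Keq expr → x = -0.0929; check Q = 0.007705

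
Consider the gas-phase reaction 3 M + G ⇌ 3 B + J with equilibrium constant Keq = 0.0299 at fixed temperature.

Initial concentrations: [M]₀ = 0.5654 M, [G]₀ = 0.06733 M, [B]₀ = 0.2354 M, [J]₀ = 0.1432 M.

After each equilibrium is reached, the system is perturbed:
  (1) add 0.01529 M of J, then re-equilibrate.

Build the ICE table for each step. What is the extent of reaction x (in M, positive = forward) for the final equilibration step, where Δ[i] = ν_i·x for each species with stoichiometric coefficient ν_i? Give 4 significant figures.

Q₀ = 0.1535 vs Keq = 0.0299 ⇒ Q>K, reverse
Step 1:
                  M         G         B         J
  I          0.5654   0.06733    0.2354    0.1432
  C         0.06141   0.02047  -0.06141  -0.02047
  E          0.6268    0.0878     0.174    0.1227
  solve Keq expr → x = -0.02047; check Q = 0.0299
Then add 0.01529 M of J.
Step 2:
                  M         G         B         J
  I          0.6268    0.0878     0.174     0.138
  C        0.004132  0.001377 -0.004132 -0.001377
  E          0.6309   0.08918    0.1699    0.1366
  solve Keq expr → x = -0.001377; check Q = 0.0299

x = -0.001377 M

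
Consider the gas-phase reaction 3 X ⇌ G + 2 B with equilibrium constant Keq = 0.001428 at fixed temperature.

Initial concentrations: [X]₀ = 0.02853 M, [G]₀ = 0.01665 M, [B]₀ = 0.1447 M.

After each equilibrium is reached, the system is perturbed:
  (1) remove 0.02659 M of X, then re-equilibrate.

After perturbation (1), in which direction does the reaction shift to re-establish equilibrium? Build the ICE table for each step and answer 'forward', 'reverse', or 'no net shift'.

Q₀ = 15.01 vs Keq = 0.001428 ⇒ Q>K, reverse
Step 1:
                    X           G           B
  init        0.02853     0.01665      0.1447
  Δ           0.04978    -0.01659    -0.03319
  eq          0.07831  5.5160e-05      0.1115
  solve Keq expr → x = -0.01659; check Q = 0.001428
Then remove 0.02659 M of X.
Step 2:
                    X           G           B
  init        0.05172  5.5160e-05      0.1115
  Δ        1.1741e-04 -3.9137e-05 -7.8274e-05
  eq          0.05184  1.6023e-05      0.1114
  solve Keq expr → x = -3.9137e-05; check Q = 0.001428

Direction: reverse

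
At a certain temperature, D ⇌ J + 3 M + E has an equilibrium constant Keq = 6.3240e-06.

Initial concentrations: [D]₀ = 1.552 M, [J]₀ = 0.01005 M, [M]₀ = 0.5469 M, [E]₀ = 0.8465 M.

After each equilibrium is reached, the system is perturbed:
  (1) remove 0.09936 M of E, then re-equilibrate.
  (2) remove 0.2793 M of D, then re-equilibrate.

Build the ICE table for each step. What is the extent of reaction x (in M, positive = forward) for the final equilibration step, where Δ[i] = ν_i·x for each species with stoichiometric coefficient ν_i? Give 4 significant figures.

x = -1.7308e-05 M

Q₀ = 8.9665e-04 vs Keq = 6.3240e-06 ⇒ Q>K, reverse
Step 1:
                    D           J           M           E
  init          1.552     0.01005      0.5469      0.8465
  Δ          0.009965   -0.009965    -0.02989   -0.009965
  eq            1.562  8.5446e-05       0.517      0.8365
  solve Keq expr → x = -0.009965; check Q = 6.3240e-06
Then remove 0.09936 M of E.
Step 2:
                    D           J           M           E
  init          1.562  8.5446e-05       0.517      0.7372
  Δ       -1.1495e-05  1.1495e-05  3.4486e-05  1.1495e-05
  eq            1.562  9.6941e-05       0.517      0.7372
  solve Keq expr → x = 1.1495e-05; check Q = 6.3240e-06
Then remove 0.2793 M of D.
Step 3:
                    D           J           M           E
  init          1.283  9.6941e-05       0.517      0.7372
  Δ        1.7308e-05 -1.7308e-05 -5.1923e-05 -1.7308e-05
  eq            1.283  7.9634e-05       0.517      0.7372
  solve Keq expr → x = -1.7308e-05; check Q = 6.3240e-06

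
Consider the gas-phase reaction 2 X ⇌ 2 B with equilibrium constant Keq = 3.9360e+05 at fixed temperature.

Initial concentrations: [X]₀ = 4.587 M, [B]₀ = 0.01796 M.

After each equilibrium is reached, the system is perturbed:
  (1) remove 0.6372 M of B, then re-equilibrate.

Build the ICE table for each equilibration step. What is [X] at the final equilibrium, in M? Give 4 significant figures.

Q₀ = 1.5330e-05 vs Keq = 3.9360e+05 ⇒ Q<K, forward
Step 1:
                   X          B
  init         4.587    0.01796
  Δ            -4.58       4.58
  eq        0.007328      4.598
  solve Keq expr → x = 2.29; check Q = 3.9360e+05
Then remove 0.6372 M of B.
Step 2:
                   X          B
  init      0.007328       3.96
  Δ        -0.001014   0.001014
  eq        0.006314      3.961
  solve Keq expr → x = 5.0702e-04; check Q = 3.9360e+05

[X]_eq = 0.006314 M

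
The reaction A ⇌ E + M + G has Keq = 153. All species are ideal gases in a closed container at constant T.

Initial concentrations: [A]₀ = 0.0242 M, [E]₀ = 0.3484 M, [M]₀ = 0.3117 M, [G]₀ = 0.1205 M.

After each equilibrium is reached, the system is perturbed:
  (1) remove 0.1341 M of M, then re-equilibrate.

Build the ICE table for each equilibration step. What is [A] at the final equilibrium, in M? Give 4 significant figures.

Q₀ = 0.5407 vs Keq = 153 ⇒ Q<K, forward
Step 1:
                    A           E           M           G
  Initial      0.0242      0.3484      0.3117      0.1205
  Change     -0.02408     0.02408     0.02408     0.02408
  Equil    1.1819e-04      0.3725      0.3358      0.1446
  solve Keq expr → x = 0.02408; check Q = 153
Then remove 0.1341 M of M.
Step 2:
                    A           E           M           G
  Initial  1.1819e-04      0.3725      0.2017      0.1446
  Change  -4.7153e-05  4.7153e-05  4.7153e-05  4.7153e-05
  Equil    7.1038e-05      0.3725      0.2017      0.1446
  solve Keq expr → x = 4.7153e-05; check Q = 153

[A]_eq = 7.1038e-05 M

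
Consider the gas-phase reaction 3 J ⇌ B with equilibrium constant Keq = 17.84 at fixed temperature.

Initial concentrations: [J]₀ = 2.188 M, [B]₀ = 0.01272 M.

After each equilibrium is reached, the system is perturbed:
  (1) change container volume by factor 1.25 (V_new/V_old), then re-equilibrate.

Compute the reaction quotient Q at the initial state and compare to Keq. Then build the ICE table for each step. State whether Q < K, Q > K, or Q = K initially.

Q₀ = 0.001214; Q < K (proceeds forward)

Q₀ = 0.001214 vs Keq = 17.84 ⇒ Q<K, forward
Step 1:
                   J          B
  init         2.188    0.01272
  Δ           -1.859     0.6198
  eq          0.3285     0.6325
  solve Keq expr → x = 0.6198; check Q = 17.84
Then change container volume by factor 1.25 (V_new/V_old).
Step 2:
                   J          B
  init        0.2628      0.506
  Δ          0.03949   -0.01316
  eq          0.3023     0.4929
  solve Keq expr → x = -0.01316; check Q = 17.84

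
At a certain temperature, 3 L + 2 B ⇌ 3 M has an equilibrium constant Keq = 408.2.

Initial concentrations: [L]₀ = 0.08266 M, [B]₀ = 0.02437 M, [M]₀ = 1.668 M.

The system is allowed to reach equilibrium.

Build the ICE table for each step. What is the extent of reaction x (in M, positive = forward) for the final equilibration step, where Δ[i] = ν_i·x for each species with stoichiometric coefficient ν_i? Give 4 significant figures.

Q₀ = 1.3835e+07 vs Keq = 408.2 ⇒ Q>K, reverse
Step 1:
                   L          B          M
  I          0.08266    0.02437      1.668
  C           0.3529     0.2353    -0.3529
  E           0.4356     0.2597      1.315
  solve Keq expr → x = -0.1176; check Q = 408.2

x = -0.1176 M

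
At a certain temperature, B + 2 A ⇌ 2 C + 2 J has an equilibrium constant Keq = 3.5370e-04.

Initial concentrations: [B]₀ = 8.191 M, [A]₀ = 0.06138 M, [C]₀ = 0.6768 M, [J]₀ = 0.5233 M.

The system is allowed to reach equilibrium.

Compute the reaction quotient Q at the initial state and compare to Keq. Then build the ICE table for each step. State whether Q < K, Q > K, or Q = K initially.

Q₀ = 4.065; Q > K (proceeds reverse)

Q₀ = 4.065 vs Keq = 3.5370e-04 ⇒ Q>K, reverse
Step 1:
                  B         A         C         J
  init        8.191   0.06138    0.6768    0.5233
  Δ          0.2103    0.4207   -0.4207   -0.4207
  eq          8.401    0.4821    0.2561    0.1026
  solve Keq expr → x = -0.2103; check Q = 3.5370e-04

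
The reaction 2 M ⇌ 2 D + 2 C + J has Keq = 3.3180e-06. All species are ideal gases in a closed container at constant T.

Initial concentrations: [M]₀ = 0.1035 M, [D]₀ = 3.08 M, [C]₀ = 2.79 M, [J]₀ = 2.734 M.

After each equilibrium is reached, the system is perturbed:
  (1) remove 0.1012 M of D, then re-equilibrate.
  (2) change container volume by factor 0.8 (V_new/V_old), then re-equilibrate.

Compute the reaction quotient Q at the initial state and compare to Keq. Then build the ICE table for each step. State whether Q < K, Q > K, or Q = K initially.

Q₀ = 1.8846e+04 vs Keq = 3.3180e-06 ⇒ Q>K, reverse
Step 1:
                   M          D          C          J
  init        0.1035       3.08       2.79      2.734
  Δ            2.775     -2.775     -2.775     -1.388
  eq           2.879     0.3048    0.01482      1.346
  solve Keq expr → x = -1.388; check Q = 3.3180e-06
Then remove 0.1012 M of D.
Step 2:
                   M          D          C          J
  init         2.879     0.2036    0.01482      1.346
  Δ        -0.006596   0.006596   0.006596   0.003298
  eq           2.872     0.2102    0.02142       1.35
  solve Keq expr → x = 0.003298; check Q = 3.3180e-06
Then change container volume by factor 0.8 (V_new/V_old).
Step 3:
                   M          D          C          J
  init          3.59     0.2628    0.02678      1.687
  Δ         0.007031  -0.007031  -0.007031  -0.003515
  eq           3.597     0.2557    0.01975      1.684
  solve Keq expr → x = -0.003515; check Q = 3.3180e-06

Q₀ = 1.8846e+04; Q > K (proceeds reverse)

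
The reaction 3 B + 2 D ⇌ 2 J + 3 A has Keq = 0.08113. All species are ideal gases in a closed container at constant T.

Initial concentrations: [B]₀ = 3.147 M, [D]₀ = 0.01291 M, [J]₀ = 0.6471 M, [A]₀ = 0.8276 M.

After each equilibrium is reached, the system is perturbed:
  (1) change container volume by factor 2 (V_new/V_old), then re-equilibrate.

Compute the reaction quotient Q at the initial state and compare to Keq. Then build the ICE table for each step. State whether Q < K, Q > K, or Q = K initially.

Q₀ = 45.69; Q > K (proceeds reverse)

Q₀ = 45.69 vs Keq = 0.08113 ⇒ Q>K, reverse
Step 1:
                  B         D         J         A
  init        3.147   0.01291    0.6471    0.8276
  Δ          0.2002    0.1334   -0.1334   -0.2002
  eq          3.347    0.1464    0.5137    0.6274
  solve Keq expr → x = -0.06672; check Q = 0.08113
Then change container volume by factor 2 (V_new/V_old).
Step 2:
                  B         D         J         A
  init        1.674   0.07318    0.2568    0.3137
  Δ               0         0         0         0
  eq          1.674   0.07318    0.2568    0.3137
  solve Keq expr → x = 0; check Q = 0.08113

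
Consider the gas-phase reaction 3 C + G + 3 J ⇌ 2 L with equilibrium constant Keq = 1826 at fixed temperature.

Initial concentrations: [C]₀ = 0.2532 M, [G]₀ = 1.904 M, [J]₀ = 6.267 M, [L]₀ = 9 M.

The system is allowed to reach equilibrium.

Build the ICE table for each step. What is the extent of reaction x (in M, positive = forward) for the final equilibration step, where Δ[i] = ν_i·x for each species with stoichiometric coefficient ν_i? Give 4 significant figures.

x = 0.06834 M

Q₀ = 10.65 vs Keq = 1826 ⇒ Q<K, forward
Step 1:
                  C         G         J         L
  init       0.2532     1.904     6.267         9
  Δ          -0.205  -0.06834    -0.205    0.1367
  eq        0.04817     1.836     6.062     9.137
  solve Keq expr → x = 0.06834; check Q = 1826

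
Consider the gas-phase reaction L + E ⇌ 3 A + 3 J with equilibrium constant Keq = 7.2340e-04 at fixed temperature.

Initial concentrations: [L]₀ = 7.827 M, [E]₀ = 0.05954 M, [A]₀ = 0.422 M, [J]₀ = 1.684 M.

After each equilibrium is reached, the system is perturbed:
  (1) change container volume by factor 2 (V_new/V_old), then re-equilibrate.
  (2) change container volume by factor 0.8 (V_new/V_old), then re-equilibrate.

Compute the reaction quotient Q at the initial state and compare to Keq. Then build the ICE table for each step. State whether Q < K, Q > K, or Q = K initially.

Q₀ = 0.7701; Q > K (proceeds reverse)

Q₀ = 0.7701 vs Keq = 7.2340e-04 ⇒ Q>K, reverse
Step 1:
                    L           E           A           J
  Initial       7.827     0.05954       0.422       1.684
  Change       0.1157      0.1157      -0.347      -0.347
  Equil         7.943      0.1752     0.07496       1.337
  solve Keq expr → x = -0.1157; check Q = 7.2340e-04
Then change container volume by factor 2 (V_new/V_old).
Step 2:
                    L           E           A           J
  Initial       3.971     0.08761     0.03748      0.6685
  Change     -0.01514    -0.01514     0.04543     0.04543
  Equil         3.956     0.07247     0.08291      0.7139
  solve Keq expr → x = 0.01514; check Q = 7.2340e-04
Then change container volume by factor 0.8 (V_new/V_old).
Step 3:
                    L           E           A           J
  Initial       4.945     0.09058      0.1036      0.8924
  Change     0.007505    0.007505    -0.02252    -0.02252
  Equil         4.953     0.09809     0.08113      0.8699
  solve Keq expr → x = -0.007505; check Q = 7.2340e-04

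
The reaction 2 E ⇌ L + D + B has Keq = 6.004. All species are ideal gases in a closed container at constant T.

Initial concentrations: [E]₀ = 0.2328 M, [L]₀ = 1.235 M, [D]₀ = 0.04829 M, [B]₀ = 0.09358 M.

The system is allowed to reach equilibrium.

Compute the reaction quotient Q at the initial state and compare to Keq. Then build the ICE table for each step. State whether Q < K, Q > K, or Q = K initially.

Q₀ = 0.103; Q < K (proceeds forward)

Q₀ = 0.103 vs Keq = 6.004 ⇒ Q<K, forward
Step 1:
                   E          L          D          B
  I           0.2328      1.235    0.04829    0.09358
  C          -0.1624    0.08118    0.08118    0.08118
  E          0.07043      1.316     0.1295     0.1748
  solve Keq expr → x = 0.08118; check Q = 6.004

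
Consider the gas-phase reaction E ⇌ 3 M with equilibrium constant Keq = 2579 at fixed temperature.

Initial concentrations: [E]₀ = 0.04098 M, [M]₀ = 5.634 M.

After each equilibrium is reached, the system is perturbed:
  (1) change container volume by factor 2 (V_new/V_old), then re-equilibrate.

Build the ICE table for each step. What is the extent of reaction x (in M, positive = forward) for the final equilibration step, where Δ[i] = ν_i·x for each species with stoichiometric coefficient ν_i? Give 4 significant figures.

Q₀ = 4364 vs Keq = 2579 ⇒ Q>K, reverse
Step 1:
                    E           M
  Initial     0.04098       5.634
  Change      0.02557    -0.07671
  Equil       0.06655       5.557
  solve Keq expr → x = -0.02557; check Q = 2579
Then change container volume by factor 2 (V_new/V_old).
Step 2:
                    E           M
  Initial     0.03327       2.779
  Change     -0.02428     0.07285
  Equil       0.00899       2.851
  solve Keq expr → x = 0.02428; check Q = 2579

x = 0.02428 M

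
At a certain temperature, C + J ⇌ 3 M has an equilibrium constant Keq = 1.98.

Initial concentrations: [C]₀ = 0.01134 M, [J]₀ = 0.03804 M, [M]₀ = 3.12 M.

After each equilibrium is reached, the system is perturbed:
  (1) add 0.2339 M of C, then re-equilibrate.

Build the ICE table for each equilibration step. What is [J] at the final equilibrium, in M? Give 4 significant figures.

[J]_eq = 0.714 M

Q₀ = 7.0406e+04 vs Keq = 1.98 ⇒ Q>K, reverse
Step 1:
                    C           J           M
  Initial     0.01134     0.03804        3.12
  Change       0.7018      0.7018      -2.105
  Equil        0.7131      0.7398       1.015
  solve Keq expr → x = -0.7018; check Q = 1.98
Then add 0.2339 M of C.
Step 2:
                    C           J           M
  Initial       0.947      0.7398       1.015
  Change      -0.0258     -0.0258      0.0774
  Equil        0.9212       0.714       1.092
  solve Keq expr → x = 0.0258; check Q = 1.98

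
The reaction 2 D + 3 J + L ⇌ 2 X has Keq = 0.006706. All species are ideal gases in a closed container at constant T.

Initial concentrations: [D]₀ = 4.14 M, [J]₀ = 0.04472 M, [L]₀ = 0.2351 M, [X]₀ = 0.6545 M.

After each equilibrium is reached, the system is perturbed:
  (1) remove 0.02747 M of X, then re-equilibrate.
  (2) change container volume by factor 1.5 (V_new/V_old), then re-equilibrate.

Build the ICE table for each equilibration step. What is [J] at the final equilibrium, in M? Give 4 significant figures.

[J]_eq = 0.5633 M

Q₀ = 1189 vs Keq = 0.006706 ⇒ Q>K, reverse
Step 1:
                    D           J           L           X
  Initial        4.14     0.04472      0.2351      0.6545
  Change       0.4801      0.7201        0.24     -0.4801
  Equil          4.62      0.7648      0.4751      0.1744
  solve Keq expr → x = -0.24; check Q = 0.006706
Then remove 0.02747 M of X.
Step 2:
                    D           J           L           X
  Initial        4.62      0.7648      0.4751       0.147
  Change     -0.01683    -0.02525   -0.008415     0.01683
  Equil         4.603      0.7396      0.4667      0.1638
  solve Keq expr → x = 0.008415; check Q = 0.006706
Then change container volume by factor 1.5 (V_new/V_old).
Step 3:
                    D           J           L           X
  Initial       3.069      0.4931      0.3111      0.1092
  Change      0.04681     0.07022     0.02341    -0.04681
  Equil         3.116      0.5633      0.3346     0.06238
  solve Keq expr → x = -0.02341; check Q = 0.006706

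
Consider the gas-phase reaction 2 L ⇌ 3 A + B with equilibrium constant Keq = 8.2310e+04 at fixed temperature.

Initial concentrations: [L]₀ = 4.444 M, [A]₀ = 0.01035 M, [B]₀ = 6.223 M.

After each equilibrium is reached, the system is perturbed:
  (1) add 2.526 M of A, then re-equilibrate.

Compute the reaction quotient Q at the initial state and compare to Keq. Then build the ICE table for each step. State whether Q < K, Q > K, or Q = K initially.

Q₀ = 3.4936e-07 vs Keq = 8.2310e+04 ⇒ Q<K, forward
Step 1:
                   L          A          B
  Initial      4.444    0.01035      6.223
  Change       -4.28      6.419       2.14
  Equil       0.1643       6.43      8.363
  solve Keq expr → x = 2.14; check Q = 8.2310e+04
Then add 2.526 M of A.
Step 2:
                   L          A          B
  Initial     0.1643      8.956      8.363
  Change     0.09838    -0.1476   -0.04919
  Equil       0.2627      8.808      8.314
  solve Keq expr → x = -0.04919; check Q = 8.2310e+04

Q₀ = 3.4936e-07; Q < K (proceeds forward)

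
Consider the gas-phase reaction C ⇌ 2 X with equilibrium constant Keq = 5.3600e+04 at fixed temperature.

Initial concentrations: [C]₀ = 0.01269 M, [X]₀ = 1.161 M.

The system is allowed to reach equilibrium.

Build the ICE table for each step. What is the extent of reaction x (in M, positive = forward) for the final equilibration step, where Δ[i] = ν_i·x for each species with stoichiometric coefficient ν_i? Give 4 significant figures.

Q₀ = 106.2 vs Keq = 5.3600e+04 ⇒ Q<K, forward
Step 1:
                    C           X
  init        0.01269       1.161
  Δ          -0.01266     0.02533
  eq       2.6257e-05       1.186
  solve Keq expr → x = 0.01266; check Q = 5.3600e+04

x = 0.01266 M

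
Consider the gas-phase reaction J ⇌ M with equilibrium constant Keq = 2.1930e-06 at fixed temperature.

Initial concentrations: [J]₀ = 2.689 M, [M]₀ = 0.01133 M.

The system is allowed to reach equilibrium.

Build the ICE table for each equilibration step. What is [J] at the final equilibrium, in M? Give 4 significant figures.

Q₀ = 0.004213 vs Keq = 2.1930e-06 ⇒ Q>K, reverse
Step 1:
                  J         M
  Initial     2.689   0.01133
  Change    0.01132  -0.01132
  Equil         2.7 5.9218e-06
  solve Keq expr → x = -0.01132; check Q = 2.1930e-06

[J]_eq = 2.7 M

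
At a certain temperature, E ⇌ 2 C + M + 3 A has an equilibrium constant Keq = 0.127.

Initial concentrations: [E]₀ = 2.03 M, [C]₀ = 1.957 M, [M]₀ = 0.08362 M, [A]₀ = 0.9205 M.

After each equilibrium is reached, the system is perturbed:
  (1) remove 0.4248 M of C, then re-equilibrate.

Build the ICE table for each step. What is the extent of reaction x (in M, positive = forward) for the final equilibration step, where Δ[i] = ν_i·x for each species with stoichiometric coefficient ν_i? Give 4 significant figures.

x = 0.02126 M

Q₀ = 0.123 vs Keq = 0.127 ⇒ Q<K, forward
Step 1:
                    E           C           M           A
  init           2.03       1.957     0.08362      0.9205
  Δ         -0.001309    0.002619    0.001309    0.003928
  eq            2.029        1.96     0.08493      0.9244
  solve Keq expr → x = 0.001309; check Q = 0.127
Then remove 0.4248 M of C.
Step 2:
                    E           C           M           A
  init          2.029       1.535     0.08493      0.9244
  Δ          -0.02126     0.04251     0.02126     0.06377
  eq            2.007       1.577      0.1062      0.9882
  solve Keq expr → x = 0.02126; check Q = 0.127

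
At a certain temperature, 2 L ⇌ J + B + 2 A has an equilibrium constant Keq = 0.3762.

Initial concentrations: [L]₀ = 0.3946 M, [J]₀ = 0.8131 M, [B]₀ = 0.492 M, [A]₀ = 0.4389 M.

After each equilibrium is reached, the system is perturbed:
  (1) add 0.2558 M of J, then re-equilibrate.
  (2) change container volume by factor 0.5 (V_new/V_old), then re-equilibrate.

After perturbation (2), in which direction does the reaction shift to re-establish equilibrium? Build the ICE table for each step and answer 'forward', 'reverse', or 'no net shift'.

Direction: reverse

Q₀ = 0.4949 vs Keq = 0.3762 ⇒ Q>K, reverse
Step 1:
                   L          J          B          A
  init        0.3946     0.8131      0.492     0.4389
  Δ          0.02437   -0.01218   -0.01218   -0.02437
  eq           0.419     0.8009     0.4798     0.4145
  solve Keq expr → x = -0.01218; check Q = 0.3762
Then add 0.2558 M of J.
Step 2:
                   L          J          B          A
  init         0.419      1.057     0.4798     0.4145
  Δ          0.02487   -0.01243   -0.01243   -0.02487
  eq          0.4438      1.044     0.4674     0.3897
  solve Keq expr → x = -0.01243; check Q = 0.3762
Then change container volume by factor 0.5 (V_new/V_old).
Step 3:
                   L          J          B          A
  init        0.8877      2.089     0.9348     0.7793
  Δ            0.236     -0.118     -0.118     -0.236
  eq           1.124      1.971     0.8167     0.5433
  solve Keq expr → x = -0.118; check Q = 0.3762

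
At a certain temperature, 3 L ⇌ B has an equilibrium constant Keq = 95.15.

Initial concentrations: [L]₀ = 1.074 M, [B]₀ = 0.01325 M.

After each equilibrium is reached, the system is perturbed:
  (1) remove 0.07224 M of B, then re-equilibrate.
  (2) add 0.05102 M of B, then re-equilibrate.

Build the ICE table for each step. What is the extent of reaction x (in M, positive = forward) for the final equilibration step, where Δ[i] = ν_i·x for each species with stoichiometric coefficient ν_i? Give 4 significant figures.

x = -0.002768 M

Q₀ = 0.0107 vs Keq = 95.15 ⇒ Q<K, forward
Step 1:
                  L         B
  init        1.074   0.01325
  Δ          -0.924     0.308
  eq           0.15    0.3212
  solve Keq expr → x = 0.308; check Q = 95.15
Then remove 0.07224 M of B.
Step 2:
                  L         B
  init         0.15     0.249
  Δ        -0.01151  0.003836
  eq         0.1385    0.2528
  solve Keq expr → x = 0.003836; check Q = 95.15
Then add 0.05102 M of B.
Step 3:
                  L         B
  init       0.1385    0.3039
  Δ        0.008303 -0.002768
  eq         0.1468    0.3011
  solve Keq expr → x = -0.002768; check Q = 95.15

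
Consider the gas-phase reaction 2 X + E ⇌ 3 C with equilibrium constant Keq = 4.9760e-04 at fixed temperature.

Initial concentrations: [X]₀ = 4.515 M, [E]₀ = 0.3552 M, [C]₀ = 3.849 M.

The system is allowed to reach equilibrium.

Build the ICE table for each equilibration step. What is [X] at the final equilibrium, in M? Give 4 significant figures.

[X]_eq = 6.861 M

Q₀ = 7.875 vs Keq = 4.9760e-04 ⇒ Q>K, reverse
Step 1:
                    X           E           C
  I             4.515      0.3552       3.849
  C             2.346       1.173      -3.519
  E             6.861       1.528      0.3296
  solve Keq expr → x = -1.173; check Q = 4.9760e-04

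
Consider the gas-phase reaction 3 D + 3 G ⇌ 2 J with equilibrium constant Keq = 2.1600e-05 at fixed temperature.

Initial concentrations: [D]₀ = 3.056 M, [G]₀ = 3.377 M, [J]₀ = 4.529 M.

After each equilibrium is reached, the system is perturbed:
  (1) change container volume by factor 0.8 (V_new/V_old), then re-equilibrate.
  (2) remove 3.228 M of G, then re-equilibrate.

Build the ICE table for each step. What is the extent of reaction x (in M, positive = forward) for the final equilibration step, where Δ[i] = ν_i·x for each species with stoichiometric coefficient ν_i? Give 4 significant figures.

x = -0.333 M

Q₀ = 0.01866 vs Keq = 2.1600e-05 ⇒ Q>K, reverse
Step 1:
                  D         G         J
  Initial     3.056     3.377     4.529
  Change      4.083     4.083    -2.722
  Equil       7.139      7.46     1.807
  solve Keq expr → x = -1.361; check Q = 2.1600e-05
Then change container volume by factor 0.8 (V_new/V_old).
Step 2:
                  D         G         J
  Initial     8.924     9.326     2.258
  Change    -0.7314   -0.7314    0.4876
  Equil       8.193     8.594     2.746
  solve Keq expr → x = 0.2438; check Q = 2.1600e-05
Then remove 3.228 M of G.
Step 3:
                  D         G         J
  Initial     8.193     5.366     2.746
  Change      0.999     0.999    -0.666
  Equil       9.192     6.365      2.08
  solve Keq expr → x = -0.333; check Q = 2.1600e-05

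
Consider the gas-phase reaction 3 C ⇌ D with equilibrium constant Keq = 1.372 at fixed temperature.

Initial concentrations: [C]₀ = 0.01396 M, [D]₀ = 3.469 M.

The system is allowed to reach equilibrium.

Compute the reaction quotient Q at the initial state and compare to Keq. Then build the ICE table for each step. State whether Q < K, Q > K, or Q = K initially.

Q₀ = 1.2751e+06 vs Keq = 1.372 ⇒ Q>K, reverse
Step 1:
                  C         D
  init      0.01396     3.469
  Δ            1.29   -0.4299
  eq          1.304     3.039
  solve Keq expr → x = -0.4299; check Q = 1.372

Q₀ = 1.2751e+06; Q > K (proceeds reverse)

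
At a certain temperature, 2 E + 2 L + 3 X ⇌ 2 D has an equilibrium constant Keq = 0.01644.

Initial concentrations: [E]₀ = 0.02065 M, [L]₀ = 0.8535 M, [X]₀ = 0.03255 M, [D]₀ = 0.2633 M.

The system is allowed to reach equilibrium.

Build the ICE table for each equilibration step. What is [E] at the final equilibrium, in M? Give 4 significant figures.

[E]_eq = 0.2737 M

Q₀ = 6.4714e+06 vs Keq = 0.01644 ⇒ Q>K, reverse
Step 1:
                   E          L          X          D
  Initial    0.02065     0.8535    0.03255     0.2633
  Change       0.253      0.253     0.3795     -0.253
  Equil       0.2737      1.107     0.4121    0.01027
  solve Keq expr → x = -0.1265; check Q = 0.01644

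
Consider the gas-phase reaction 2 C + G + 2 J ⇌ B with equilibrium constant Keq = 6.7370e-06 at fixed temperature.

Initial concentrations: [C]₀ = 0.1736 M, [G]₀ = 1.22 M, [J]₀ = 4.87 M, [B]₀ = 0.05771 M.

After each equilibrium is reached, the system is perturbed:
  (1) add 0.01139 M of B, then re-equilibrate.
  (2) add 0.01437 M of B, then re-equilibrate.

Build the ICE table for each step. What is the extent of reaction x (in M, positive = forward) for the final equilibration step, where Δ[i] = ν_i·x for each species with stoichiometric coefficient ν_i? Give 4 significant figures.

x = -0.01437 M

Q₀ = 0.06618 vs Keq = 6.7370e-06 ⇒ Q>K, reverse
Step 1:
                    C           G           J           B
  init         0.1736        1.22        4.87     0.05771
  Δ            0.1154     0.05769      0.1154    -0.05769
  eq            0.289       1.278       4.985  1.7866e-05
  solve Keq expr → x = -0.05769; check Q = 6.7370e-06
Then add 0.01139 M of B.
Step 2:
                    C           G           J           B
  init          0.289       1.278       4.985     0.01141
  Δ           0.02277     0.01139     0.02277    -0.01139
  eq           0.3118       1.289       5.008  2.1171e-05
  solve Keq expr → x = -0.01139; check Q = 6.7370e-06
Then add 0.01437 M of B.
Step 3:
                    C           G           J           B
  init         0.3118       1.289       5.008     0.01439
  Δ           0.02873     0.01437     0.02873    -0.01437
  eq           0.3405       1.303       5.037  2.5828e-05
  solve Keq expr → x = -0.01437; check Q = 6.7370e-06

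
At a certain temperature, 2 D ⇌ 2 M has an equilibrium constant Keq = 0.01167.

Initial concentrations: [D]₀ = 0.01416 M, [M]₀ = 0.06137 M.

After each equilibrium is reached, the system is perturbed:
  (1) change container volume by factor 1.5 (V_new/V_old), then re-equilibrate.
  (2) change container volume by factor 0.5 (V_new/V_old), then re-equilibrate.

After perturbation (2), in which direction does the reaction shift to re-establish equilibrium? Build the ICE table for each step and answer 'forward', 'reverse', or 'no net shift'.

Direction: no net shift

Q₀ = 18.78 vs Keq = 0.01167 ⇒ Q>K, reverse
Step 1:
                   D          M
  Initial    0.01416    0.06137
  Change     0.05401   -0.05401
  Equil      0.06817   0.007364
  solve Keq expr → x = -0.027; check Q = 0.01167
Then change container volume by factor 1.5 (V_new/V_old).
Step 2:
                   D          M
  Initial    0.04544   0.004909
  Change           0          0
  Equil      0.04544   0.004909
  solve Keq expr → x = 0; check Q = 0.01167
Then change container volume by factor 0.5 (V_new/V_old).
Step 3:
                   D          M
  Initial    0.09089   0.009818
  Change           0          0
  Equil      0.09089   0.009818
  solve Keq expr → x = 0; check Q = 0.01167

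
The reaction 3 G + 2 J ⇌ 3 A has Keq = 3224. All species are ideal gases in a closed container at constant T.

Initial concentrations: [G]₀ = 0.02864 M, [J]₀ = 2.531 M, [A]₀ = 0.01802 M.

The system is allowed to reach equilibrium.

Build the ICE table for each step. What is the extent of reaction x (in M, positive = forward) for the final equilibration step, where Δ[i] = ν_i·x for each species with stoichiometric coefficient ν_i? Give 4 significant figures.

x = 0.008997 M

Q₀ = 0.03888 vs Keq = 3224 ⇒ Q<K, forward
Step 1:
                    G           J           A
  I           0.02864       2.531     0.01802
  C          -0.02699    -0.01799     0.02699
  E          0.001648       2.513     0.04501
  solve Keq expr → x = 0.008997; check Q = 3224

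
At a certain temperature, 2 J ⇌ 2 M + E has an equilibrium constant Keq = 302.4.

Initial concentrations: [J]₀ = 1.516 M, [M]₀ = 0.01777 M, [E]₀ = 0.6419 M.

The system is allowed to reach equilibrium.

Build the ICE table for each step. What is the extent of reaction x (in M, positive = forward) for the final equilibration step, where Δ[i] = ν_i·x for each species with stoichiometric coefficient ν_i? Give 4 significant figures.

x = 0.7099 M

Q₀ = 8.8195e-05 vs Keq = 302.4 ⇒ Q<K, forward
Step 1:
                    J           M           E
  I             1.516     0.01777      0.6419
  C             -1.42        1.42      0.7099
  E           0.09612       1.438       1.352
  solve Keq expr → x = 0.7099; check Q = 302.4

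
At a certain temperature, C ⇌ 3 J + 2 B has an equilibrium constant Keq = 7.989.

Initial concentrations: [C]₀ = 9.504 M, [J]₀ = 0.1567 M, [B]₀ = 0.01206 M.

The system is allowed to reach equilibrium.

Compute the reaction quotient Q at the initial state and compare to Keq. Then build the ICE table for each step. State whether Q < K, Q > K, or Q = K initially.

Q₀ = 5.8884e-08; Q < K (proceeds forward)

Q₀ = 5.8884e-08 vs Keq = 7.989 ⇒ Q<K, forward
Step 1:
                  C         J         B
  init        9.504    0.1567   0.01206
  Δ         -0.8805     2.642     1.761
  eq          8.623     2.798     1.773
  solve Keq expr → x = 0.8805; check Q = 7.989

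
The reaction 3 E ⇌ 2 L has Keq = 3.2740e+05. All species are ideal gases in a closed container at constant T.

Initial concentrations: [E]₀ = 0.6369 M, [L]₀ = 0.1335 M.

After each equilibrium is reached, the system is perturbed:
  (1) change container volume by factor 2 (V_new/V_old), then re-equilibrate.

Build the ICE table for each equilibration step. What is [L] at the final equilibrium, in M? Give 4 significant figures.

[L]_eq = 0.275 M

Q₀ = 0.06898 vs Keq = 3.2740e+05 ⇒ Q<K, forward
Step 1:
                    E           L
  init         0.6369      0.1335
  Δ           -0.6271      0.4181
  eq         0.009759      0.5516
  solve Keq expr → x = 0.209; check Q = 3.2740e+05
Then change container volume by factor 2 (V_new/V_old).
Step 2:
                    E           L
  init       0.004879      0.2758
  Δ          0.001256 -8.3719e-04
  eq         0.006135       0.275
  solve Keq expr → x = -4.1859e-04; check Q = 3.2740e+05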